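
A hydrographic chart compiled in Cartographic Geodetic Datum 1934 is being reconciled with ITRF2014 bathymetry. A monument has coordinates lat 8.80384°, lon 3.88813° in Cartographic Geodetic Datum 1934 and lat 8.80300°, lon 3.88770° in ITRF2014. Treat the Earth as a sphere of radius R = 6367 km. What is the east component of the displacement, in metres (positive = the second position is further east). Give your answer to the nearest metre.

ΔE = -47 m

Δφ = 8.80300° − 8.80384° = -0.00084°; Δλ = 3.88770° − 3.88813° = -0.00043°.
1° along a meridian = πR/180 = 111125 m.
ΔN = Δφ × 111125 = -93.3 m; ΔE = Δλ × 111125 × cos(8.80384°) = -0.00043 × 111125 × 0.988218 = -47.2 m.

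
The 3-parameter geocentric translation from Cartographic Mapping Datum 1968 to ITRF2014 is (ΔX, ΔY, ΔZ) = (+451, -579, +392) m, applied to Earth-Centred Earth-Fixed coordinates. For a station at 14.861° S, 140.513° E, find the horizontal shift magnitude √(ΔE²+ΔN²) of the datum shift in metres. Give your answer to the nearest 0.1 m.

At φ = -14.861°, λ = 140.513°: sin φ = -0.256475, cos φ = 0.966551, sin λ = 0.635903, cos λ = -0.771769.
ΔE = −sin λ·ΔX + cos λ·ΔY = −(0.635903)·(451) + (-0.771769)·(-579) = 160.06 m.
ΔN = −sin φ cos λ·ΔX − sin φ sin λ·ΔY + cos φ·ΔZ = −(-0.256475)(-0.771769)(451) − (-0.256475)(0.635903)(-579) + (0.966551)(392) = 195.19 m.
Horizontal magnitude = √(ΔE² + ΔN²) = √(160.06² + 195.19²) = 252.42 m.

252.4 m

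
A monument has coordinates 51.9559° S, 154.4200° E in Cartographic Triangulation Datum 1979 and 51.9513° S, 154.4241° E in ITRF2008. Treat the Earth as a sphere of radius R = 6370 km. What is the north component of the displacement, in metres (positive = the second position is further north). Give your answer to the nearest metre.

ΔN = 511 m

Δφ = -51.9513° − -51.9559° = +0.0046°; Δλ = 154.4241° − 154.4200° = +0.0041°.
1° along a meridian = πR/180 = 111177 m.
ΔN = Δφ × 111177 = 511.4 m; ΔE = Δλ × 111177 × cos(-51.9559°) = +0.0041 × 111177 × 0.616268 = 280.9 m.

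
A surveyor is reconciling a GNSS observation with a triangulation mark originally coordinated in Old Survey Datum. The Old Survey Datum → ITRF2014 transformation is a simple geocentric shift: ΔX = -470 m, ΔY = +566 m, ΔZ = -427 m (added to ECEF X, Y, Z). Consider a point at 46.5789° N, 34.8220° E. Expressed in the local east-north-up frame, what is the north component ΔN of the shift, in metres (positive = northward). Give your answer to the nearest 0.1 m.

ΔN = -248.0 m

The local north axis is (−sin φ cos λ, −sin φ sin λ, cos φ), giving ΔN = 280.242 − 234.749 − 293.501 = -248.01 m.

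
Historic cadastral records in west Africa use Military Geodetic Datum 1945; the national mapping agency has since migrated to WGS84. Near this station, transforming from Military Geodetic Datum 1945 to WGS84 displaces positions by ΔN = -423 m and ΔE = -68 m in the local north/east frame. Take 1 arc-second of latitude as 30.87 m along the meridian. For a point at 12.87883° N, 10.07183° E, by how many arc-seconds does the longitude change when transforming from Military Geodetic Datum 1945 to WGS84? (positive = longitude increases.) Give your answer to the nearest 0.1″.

At latitude 12.87883°, cos φ = 0.974844.
1″ of longitude at this latitude = 30.87 × cos φ = 30.0934 m, so Δλ = -68.0 / 30.0934 = -2.260″.

Δλ = -2.3″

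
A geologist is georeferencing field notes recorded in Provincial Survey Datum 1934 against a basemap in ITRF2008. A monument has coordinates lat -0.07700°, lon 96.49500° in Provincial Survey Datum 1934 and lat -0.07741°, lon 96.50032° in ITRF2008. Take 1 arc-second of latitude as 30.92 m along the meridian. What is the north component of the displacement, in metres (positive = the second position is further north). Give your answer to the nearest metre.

ΔN = -46 m

Δφ = -0.07741° − -0.07700° = -0.00041°; Δλ = 96.50032° − 96.49500° = +0.00532°.
1° of latitude = 3600 × 30.92 = 111312 m.
ΔN = Δφ × 111312 = -45.6 m; ΔE = Δλ × 111312 × cos(-0.07700°) = +0.00532 × 111312 × 0.999999 = 592.2 m.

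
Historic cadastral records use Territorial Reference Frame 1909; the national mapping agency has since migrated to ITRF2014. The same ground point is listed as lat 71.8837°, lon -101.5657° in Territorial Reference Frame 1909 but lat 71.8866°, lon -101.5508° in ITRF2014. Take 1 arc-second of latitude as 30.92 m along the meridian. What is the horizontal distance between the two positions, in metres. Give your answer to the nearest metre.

608 m

Δφ = 71.8866° − 71.8837° = +0.0029°; Δλ = -101.5508° − -101.5657° = +0.0149°.
1° of latitude = 3600 × 30.92 = 111312 m.
ΔN = Δφ × 111312 = 322.8 m; ΔE = Δλ × 111312 × cos(71.8837°) = +0.0149 × 111312 × 0.310947 = 515.7 m.
Distance = √(ΔE² + ΔN²) = √(515.7² + 322.8²) = 608.4 m.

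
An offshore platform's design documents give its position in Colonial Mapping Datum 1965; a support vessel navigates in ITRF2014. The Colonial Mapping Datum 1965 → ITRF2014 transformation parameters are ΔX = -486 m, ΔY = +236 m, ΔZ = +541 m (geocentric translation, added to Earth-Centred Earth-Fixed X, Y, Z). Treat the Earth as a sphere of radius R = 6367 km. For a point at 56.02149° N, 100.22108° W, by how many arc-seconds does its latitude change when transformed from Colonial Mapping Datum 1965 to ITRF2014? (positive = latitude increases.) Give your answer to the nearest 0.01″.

Δφ = 13.72″

sin φ = 0.829247, cos φ = 0.558882, sin λ = -0.984130, cos λ = -0.177447.
North component: ΔN = −sin φ cos λ·ΔX − sin φ sin λ·ΔY + cos φ·ΔZ = −(0.829247)(-0.177447)(-486) − (0.829247)(-0.984130)(236) + (0.558882)(541) = 423.44 m.
1° of latitude spans πR/180 = 111125 m, so Δφ = 423.44 / 111125 × 3600 = 13.718″.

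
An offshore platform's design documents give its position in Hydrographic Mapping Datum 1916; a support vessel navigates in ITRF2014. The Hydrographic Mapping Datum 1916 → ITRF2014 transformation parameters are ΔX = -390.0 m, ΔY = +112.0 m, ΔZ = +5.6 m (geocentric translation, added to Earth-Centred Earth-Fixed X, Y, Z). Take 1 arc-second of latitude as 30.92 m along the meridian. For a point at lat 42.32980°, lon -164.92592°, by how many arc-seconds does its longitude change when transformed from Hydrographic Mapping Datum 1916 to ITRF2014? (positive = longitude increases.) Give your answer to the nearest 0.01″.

Δλ = -9.17″

sin φ = 0.673397, cos φ = 0.739281, sin λ = -0.260068, cos λ = -0.965590.
East component: ΔE = −sin λ·ΔX + cos λ·ΔY = −(-0.260068)(-390.0) + (-0.965590)(112.0) = -209.57 m.
1° of latitude spans 3600 × 30.92 = 111312 m; at latitude φ, 1° of longitude spans that × cos φ = 82290.8 m, so Δλ = -209.57 / 82290.8 × 3600 = -9.168″.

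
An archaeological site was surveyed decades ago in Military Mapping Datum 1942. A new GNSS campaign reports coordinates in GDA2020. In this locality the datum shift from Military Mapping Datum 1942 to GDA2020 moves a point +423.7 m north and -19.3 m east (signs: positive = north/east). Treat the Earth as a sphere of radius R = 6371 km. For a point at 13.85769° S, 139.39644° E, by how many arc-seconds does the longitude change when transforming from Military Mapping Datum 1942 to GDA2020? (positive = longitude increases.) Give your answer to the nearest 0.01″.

Δλ = -0.64″

At latitude -13.85769°, cos φ = 0.970894.
One radian of longitude at latitude φ spans R cos φ, so Δλ = ΔE / (R cos φ) = -19.3 / (6371000 × 0.970894) = -3.1202e-06 rad = -0.644″.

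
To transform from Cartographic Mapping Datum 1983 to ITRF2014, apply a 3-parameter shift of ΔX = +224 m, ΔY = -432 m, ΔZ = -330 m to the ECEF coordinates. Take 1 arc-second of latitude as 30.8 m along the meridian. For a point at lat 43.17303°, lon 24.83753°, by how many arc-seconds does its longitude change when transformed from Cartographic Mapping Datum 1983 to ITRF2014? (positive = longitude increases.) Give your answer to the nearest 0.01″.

sin φ = 0.684204, cos φ = 0.729291, sin λ = 0.420047, cos λ = 0.907503.
East component: ΔE = −sin λ·ΔX + cos λ·ΔY = −(0.420047)(224) + (0.907503)(-432) = -486.13 m.
1° of latitude spans 3600 × 30.80 = 110880 m; at latitude φ, 1° of longitude spans that × cos φ = 80863.8 m, so Δλ = -486.13 / 80863.8 × 3600 = -21.642″.

Δλ = -21.64″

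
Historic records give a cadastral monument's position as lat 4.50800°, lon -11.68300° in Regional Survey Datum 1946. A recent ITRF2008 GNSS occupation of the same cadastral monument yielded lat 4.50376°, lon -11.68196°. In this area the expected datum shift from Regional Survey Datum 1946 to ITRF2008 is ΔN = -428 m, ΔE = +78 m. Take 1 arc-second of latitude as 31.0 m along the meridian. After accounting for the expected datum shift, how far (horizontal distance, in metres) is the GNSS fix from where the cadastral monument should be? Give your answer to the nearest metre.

Observed coordinate differences: Δφ = -0.00424°, Δλ = +0.00104°.
Converting to metres (1° lat = 111600 m, cos φ = 0.996906): observed ΔN = -473.2 m, observed ΔE = 115.7 m.
Subtracting the expected shift leaves a residual of -473.2 − (-428) = -45.2 m north and 115.7 − (78) = 37.7 m east.
Residual distance = √((-45.2)² + 37.7²) = 58.8 m.

59 m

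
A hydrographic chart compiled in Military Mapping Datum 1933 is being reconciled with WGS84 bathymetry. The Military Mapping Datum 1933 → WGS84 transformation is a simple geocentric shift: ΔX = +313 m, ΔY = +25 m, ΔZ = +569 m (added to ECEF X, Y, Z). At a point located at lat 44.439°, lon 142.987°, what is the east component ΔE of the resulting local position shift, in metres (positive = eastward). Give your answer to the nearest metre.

ΔE = -208 m

At φ = 44.439°, λ = 142.987°: sin φ = 0.700150, cos φ = 0.713996, sin λ = 0.601996, cos λ = -0.798499.
ΔE = −sin λ·ΔX + cos λ·ΔY = −(0.601996)·(313) + (-0.798499)·(25) = -208.39 m.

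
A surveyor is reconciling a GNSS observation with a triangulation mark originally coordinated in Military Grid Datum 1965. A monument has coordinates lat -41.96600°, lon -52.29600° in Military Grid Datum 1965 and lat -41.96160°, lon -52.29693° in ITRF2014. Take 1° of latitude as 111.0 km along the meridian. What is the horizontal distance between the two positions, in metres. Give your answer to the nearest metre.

494 m

Δφ = -41.96160° − -41.96600° = +0.00440°; Δλ = -52.29693° − -52.29600° = -0.00093°.
ΔN = Δφ × 111000 = 488.4 m; ΔE = Δλ × 111000 × cos(-41.96600°) = -0.00093 × 111000 × 0.743542 = -76.8 m.
Distance = √(ΔE² + ΔN²) = √((-76.8)² + 488.4²) = 494.4 m.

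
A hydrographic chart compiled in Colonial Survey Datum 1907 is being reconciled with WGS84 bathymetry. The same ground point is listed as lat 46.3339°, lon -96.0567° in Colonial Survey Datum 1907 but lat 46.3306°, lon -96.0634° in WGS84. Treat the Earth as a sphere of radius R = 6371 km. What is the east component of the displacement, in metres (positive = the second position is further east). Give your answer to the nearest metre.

ΔE = -514 m

Δφ = 46.3306° − 46.3339° = -0.0033°; Δλ = -96.0634° − -96.0567° = -0.0067°.
1° along a meridian = πR/180 = 111195 m.
ΔN = Δφ × 111195 = -366.9 m; ΔE = Δλ × 111195 × cos(46.3339°) = -0.0067 × 111195 × 0.690455 = -514.4 m.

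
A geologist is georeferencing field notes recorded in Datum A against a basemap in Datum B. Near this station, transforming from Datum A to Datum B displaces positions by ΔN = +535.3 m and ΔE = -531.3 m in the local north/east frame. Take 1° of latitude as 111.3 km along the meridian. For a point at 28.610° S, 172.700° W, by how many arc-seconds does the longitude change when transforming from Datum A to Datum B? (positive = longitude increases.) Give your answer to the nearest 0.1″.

Δλ = -19.6″

At latitude -28.610°, cos φ = 0.877899.
1° of longitude at this latitude = 111.3 × cos φ = 97.71 km, so Δλ = -531.3 / 97710.2 = -0.0054375° = -19.575″.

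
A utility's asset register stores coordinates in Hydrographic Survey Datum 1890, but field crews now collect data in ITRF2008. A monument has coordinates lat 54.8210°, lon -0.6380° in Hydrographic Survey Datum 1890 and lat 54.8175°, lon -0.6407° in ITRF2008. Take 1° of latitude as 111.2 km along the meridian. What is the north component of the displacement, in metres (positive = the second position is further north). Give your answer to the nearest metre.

ΔN = -389 m

Δφ = 54.8175° − 54.8210° = -0.0035°; Δλ = -0.6407° − -0.6380° = -0.0027°.
ΔN = Δφ × 111200 = -389.2 m; ΔE = Δλ × 111200 × cos(54.8210°) = -0.0027 × 111200 × 0.576133 = -173.0 m.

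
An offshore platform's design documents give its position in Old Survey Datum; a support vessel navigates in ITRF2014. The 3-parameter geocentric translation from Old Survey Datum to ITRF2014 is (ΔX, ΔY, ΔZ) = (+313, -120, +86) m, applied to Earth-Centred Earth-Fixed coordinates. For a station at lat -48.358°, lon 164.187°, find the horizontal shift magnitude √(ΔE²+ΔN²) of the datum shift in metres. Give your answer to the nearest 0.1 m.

The local east axis at (φ, λ) is (−sin λ, cos λ, 0), so ΔE = −sin(164.187°)·313 + cos(164.187°)·(-120) = 30.17 m.
The local north axis is (−sin φ cos λ, −sin φ sin λ, cos φ), giving ΔN = -225.056 − 24.437 + 57.145 = -192.35 m.
Horizontal magnitude = √(ΔE² + ΔN²) = √(30.17² + (-192.35)²) = 194.70 m.

194.7 m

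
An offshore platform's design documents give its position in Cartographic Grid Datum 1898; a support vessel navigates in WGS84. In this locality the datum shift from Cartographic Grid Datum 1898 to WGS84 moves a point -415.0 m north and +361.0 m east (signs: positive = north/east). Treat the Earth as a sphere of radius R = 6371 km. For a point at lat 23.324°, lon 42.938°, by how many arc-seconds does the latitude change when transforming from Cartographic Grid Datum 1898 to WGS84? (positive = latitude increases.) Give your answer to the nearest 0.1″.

On a sphere of radius R, 1 rad of latitude = R, so Δφ = ΔN / R = -415.0 / 6371000 = -6.5139e-05 rad = -13.436″.

Δφ = -13.4″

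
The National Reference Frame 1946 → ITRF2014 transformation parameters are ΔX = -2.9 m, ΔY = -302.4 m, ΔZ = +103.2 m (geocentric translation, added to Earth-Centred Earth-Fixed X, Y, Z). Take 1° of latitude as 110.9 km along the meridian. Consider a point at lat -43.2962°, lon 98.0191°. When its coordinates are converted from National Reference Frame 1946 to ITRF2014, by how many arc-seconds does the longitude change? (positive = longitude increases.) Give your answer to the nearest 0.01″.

Δλ = 2.01″

sin φ = -0.685770, cos φ = 0.727818, sin λ = 0.990222, cos λ = -0.139503.
East component: ΔE = −sin λ·ΔX + cos λ·ΔY = −(0.990222)(-2.9) + (-0.139503)(-302.4) = 45.06 m.
1° of latitude spans 110900 m; at latitude φ, 1° of longitude spans that × cos φ = 80715.0 m, so Δλ = 45.06 / 80715.0 × 3600 = 2.010″.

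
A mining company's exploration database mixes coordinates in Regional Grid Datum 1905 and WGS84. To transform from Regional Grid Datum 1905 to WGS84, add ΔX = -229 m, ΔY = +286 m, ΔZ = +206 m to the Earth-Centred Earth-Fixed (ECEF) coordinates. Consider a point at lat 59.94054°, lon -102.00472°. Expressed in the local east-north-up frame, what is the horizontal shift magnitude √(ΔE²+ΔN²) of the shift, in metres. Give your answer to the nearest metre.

At φ = 59.94054°, λ = -102.00472°: sin φ = 0.865506, cos φ = 0.500898, sin λ = -0.978130, cos λ = -0.207992.
ΔE = −sin λ·ΔX + cos λ·ΔY = −(-0.978130)·(-229) + (-0.207992)·(286) = -283.48 m.
ΔN = −sin φ cos λ·ΔX − sin φ sin λ·ΔY + cos φ·ΔZ = −(0.865506)(-0.207992)(-229) − (0.865506)(-0.978130)(286) + (0.500898)(206) = 304.08 m.
Horizontal magnitude = √(ΔE² + ΔN²) = √((-283.48)² + 304.08²) = 415.72 m.

416 m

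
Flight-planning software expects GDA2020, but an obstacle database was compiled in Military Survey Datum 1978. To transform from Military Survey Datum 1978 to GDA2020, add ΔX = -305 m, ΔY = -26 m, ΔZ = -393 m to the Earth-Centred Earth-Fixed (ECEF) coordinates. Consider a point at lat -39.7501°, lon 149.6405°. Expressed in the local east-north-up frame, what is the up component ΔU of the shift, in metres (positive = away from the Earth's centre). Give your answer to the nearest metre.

The local up (radial) axis is (cos φ cos λ, cos φ sin λ, sin φ), giving ΔU = 202.340 − 10.103 + 251.300 = 443.54 m.

ΔU = 444 m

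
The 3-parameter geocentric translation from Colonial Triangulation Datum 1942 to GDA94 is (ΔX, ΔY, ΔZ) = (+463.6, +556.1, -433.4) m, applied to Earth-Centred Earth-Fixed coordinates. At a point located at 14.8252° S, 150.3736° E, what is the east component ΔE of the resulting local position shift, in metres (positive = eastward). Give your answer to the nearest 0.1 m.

At φ = -14.8252°, λ = 150.3736°: sin φ = -0.255871, cos φ = 0.966711, sin λ = 0.494342, cos λ = -0.869267.
ΔE = −sin λ·ΔX + cos λ·ΔY = −(0.494342)·(463.6) + (-0.869267)·(556.1) = -712.58 m.

ΔE = -712.6 m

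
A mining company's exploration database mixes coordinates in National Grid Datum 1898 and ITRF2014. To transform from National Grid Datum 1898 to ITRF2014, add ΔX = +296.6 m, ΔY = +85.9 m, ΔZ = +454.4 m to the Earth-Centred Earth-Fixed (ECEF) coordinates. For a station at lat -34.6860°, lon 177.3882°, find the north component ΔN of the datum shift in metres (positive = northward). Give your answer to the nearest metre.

At φ = -34.6860°, λ = 177.3882°: sin φ = -0.569079, cos φ = 0.822283, sin λ = 0.045569, cos λ = -0.998961.
ΔN = −sin φ cos λ·ΔX − sin φ sin λ·ΔY + cos φ·ΔZ = −(-0.569079)(-0.998961)(296.6) − (-0.569079)(0.045569)(85.9) + (0.822283)(454.4) = 207.26 m.

ΔN = 207 m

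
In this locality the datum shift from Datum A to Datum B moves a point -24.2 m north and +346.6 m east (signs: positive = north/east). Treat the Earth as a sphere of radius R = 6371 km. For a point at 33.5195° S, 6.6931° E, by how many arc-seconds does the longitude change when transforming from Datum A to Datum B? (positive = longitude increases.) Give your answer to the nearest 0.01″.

Δλ = 13.46″

At latitude -33.5195°, cos φ = 0.833698.
One radian of longitude at latitude φ spans R cos φ, so Δλ = ΔE / (R cos φ) = 346.6 / (6371000 × 0.833698) = 6.5255e-05 rad = 13.460″.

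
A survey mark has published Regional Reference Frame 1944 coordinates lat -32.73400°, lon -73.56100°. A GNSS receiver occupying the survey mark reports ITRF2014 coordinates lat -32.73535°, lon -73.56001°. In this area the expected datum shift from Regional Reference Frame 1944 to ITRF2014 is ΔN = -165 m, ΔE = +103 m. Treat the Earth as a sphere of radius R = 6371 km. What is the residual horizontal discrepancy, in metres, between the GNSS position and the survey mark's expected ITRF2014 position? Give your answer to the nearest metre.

18 m

Observed coordinate differences: Δφ = -0.00135°, Δλ = +0.00099°.
Converting to metres (1° lat = 111195 m, cos φ = 0.841190): observed ΔN = -150.1 m, observed ΔE = 92.6 m.
Subtracting the expected shift leaves a residual of -150.1 − (-165) = 14.9 m north and 92.6 − (103) = -10.4 m east.
Residual distance = √(14.9² + (-10.4)²) = 18.2 m.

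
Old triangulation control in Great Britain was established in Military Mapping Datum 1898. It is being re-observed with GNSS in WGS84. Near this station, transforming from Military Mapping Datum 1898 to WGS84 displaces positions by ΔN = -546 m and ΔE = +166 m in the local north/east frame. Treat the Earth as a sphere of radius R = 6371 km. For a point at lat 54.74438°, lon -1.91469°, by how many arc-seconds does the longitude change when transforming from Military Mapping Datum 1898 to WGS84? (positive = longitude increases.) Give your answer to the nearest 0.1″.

At latitude 54.74438°, cos φ = 0.577225.
One radian of longitude at latitude φ spans R cos φ, so Δλ = ΔE / (R cos φ) = 166.0 / (6371000 × 0.577225) = 4.5139e-05 rad = 9.311″.

Δλ = 9.3″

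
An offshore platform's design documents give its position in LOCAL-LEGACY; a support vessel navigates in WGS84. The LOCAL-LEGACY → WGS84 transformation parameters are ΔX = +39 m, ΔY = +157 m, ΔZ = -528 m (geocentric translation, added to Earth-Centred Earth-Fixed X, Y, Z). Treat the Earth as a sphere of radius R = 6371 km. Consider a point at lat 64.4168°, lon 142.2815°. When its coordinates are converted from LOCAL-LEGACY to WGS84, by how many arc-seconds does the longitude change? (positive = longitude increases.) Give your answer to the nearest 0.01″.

Δλ = -11.10″

sin φ = 0.901959, cos φ = 0.431821, sin λ = 0.611782, cos λ = -0.791026.
East component: ΔE = −sin λ·ΔX + cos λ·ΔY = −(0.611782)(39) + (-0.791026)(157) = -148.05 m.
1° of latitude spans πR/180 = 111195 m; at latitude φ, 1° of longitude spans that × cos φ = 48016.3 m, so Δλ = -148.05 / 48016.3 × 3600 = -11.100″.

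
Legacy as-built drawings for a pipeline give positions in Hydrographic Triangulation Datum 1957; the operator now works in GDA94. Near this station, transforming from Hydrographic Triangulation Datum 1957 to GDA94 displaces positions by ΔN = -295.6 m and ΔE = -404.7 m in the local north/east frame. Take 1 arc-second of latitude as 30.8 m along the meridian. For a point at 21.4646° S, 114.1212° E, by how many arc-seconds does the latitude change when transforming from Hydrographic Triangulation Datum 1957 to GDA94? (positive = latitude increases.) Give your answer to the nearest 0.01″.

1″ of latitude = 30.80 m, so Δφ = -295.6 / 30.80 = -9.597″.

Δφ = -9.60″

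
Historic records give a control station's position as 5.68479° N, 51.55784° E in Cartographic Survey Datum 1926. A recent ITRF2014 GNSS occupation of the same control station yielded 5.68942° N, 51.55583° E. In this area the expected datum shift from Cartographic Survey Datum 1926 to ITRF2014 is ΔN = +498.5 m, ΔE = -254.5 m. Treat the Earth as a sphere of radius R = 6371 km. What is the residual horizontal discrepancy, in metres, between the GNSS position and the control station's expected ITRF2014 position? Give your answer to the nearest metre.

Observed coordinate differences: Δφ = +0.00463°, Δλ = -0.00201°.
Converting to metres (1° lat = 111195 m, cos φ = 0.995082): observed ΔN = 514.8 m, observed ΔE = -222.4 m.
Subtracting the expected shift leaves a residual of 514.8 − (498.5) = 16.3 m north and -222.4 − (-254.5) = 32.1 m east.
Residual distance = √(16.3² + 32.1²) = 36.0 m.

36 m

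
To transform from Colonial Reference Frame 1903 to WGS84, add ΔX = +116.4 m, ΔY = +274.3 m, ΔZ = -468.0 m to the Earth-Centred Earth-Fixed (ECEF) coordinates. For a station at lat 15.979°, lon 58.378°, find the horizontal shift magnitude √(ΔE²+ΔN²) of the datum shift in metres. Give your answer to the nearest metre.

533 m

The local east axis at (φ, λ) is (−sin λ, cos λ, 0), so ΔE = −sin(58.378°)·116.4 + cos(58.378°)·274.3 = 44.70 m.
The local north axis is (−sin φ cos λ, −sin φ sin λ, cos φ), giving ΔN = -16.801 − 64.299 − 449.918 = -531.02 m.
Horizontal magnitude = √(ΔE² + ΔN²) = √(44.70² + (-531.02)²) = 532.90 m.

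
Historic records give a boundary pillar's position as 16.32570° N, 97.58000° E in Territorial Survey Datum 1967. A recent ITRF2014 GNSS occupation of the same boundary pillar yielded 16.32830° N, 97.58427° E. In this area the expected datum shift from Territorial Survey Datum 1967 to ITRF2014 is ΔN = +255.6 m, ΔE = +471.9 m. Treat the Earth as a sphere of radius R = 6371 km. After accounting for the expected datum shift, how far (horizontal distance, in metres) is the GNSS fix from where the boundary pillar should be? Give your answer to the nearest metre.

37 m

Observed coordinate differences: Δφ = +0.00260°, Δλ = +0.00427°.
Converting to metres (1° lat = 111195 m, cos φ = 0.959679): observed ΔN = 289.1 m, observed ΔE = 455.7 m.
Subtracting the expected shift leaves a residual of 289.1 − (255.6) = 33.5 m north and 455.7 − (471.9) = -16.2 m east.
Residual distance = √(33.5² + (-16.2)²) = 37.2 m.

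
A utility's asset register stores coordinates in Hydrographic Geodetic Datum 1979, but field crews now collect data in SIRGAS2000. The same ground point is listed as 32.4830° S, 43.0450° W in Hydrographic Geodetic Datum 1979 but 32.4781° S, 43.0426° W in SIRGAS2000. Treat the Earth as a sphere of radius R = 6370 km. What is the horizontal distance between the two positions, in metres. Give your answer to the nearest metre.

Δφ = -32.4781° − -32.4830° = +0.0049°; Δλ = -43.0426° − -43.0450° = +0.0024°.
1° along a meridian = πR/180 = 111177 m.
ΔN = Δφ × 111177 = 544.8 m; ΔE = Δλ × 111177 × cos(-32.4830°) = +0.0024 × 111177 × 0.843551 = 225.1 m.
Distance = √(ΔE² + ΔN²) = √(225.1² + 544.8²) = 589.4 m.

589 m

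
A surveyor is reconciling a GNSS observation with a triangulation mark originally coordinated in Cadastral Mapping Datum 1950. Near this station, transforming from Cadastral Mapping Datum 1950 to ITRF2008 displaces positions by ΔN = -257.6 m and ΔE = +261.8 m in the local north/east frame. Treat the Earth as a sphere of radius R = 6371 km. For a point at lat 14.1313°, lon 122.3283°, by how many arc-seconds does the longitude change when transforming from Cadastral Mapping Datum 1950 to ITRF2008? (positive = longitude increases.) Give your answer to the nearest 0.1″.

At latitude 14.1313°, cos φ = 0.969739.
One radian of longitude at latitude φ spans R cos φ, so Δλ = ΔE / (R cos φ) = 261.8 / (6371000 × 0.969739) = 4.2375e-05 rad = 8.740″.

Δλ = 8.7″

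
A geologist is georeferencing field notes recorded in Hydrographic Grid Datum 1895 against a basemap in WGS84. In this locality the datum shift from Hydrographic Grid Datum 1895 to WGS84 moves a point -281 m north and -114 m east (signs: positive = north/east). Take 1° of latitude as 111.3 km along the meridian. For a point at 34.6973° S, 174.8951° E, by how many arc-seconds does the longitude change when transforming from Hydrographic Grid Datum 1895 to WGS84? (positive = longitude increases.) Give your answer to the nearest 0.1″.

Δλ = -4.5″

At latitude -34.6973°, cos φ = 0.822171.
1° of longitude at this latitude = 111.3 × cos φ = 91.51 km, so Δλ = -114.0 / 91507.6 = -0.0012458° = -4.485″.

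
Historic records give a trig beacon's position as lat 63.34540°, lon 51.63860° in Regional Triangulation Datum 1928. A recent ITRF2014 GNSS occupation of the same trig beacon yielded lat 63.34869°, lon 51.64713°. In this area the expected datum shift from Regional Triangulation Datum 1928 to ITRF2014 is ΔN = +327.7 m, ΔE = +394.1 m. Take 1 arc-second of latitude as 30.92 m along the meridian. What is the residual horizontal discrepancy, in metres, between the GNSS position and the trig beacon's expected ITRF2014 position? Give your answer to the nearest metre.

50 m

Observed coordinate differences: Δφ = +0.00329°, Δλ = +0.00853°.
Converting to metres (1° lat = 111312 m, cos φ = 0.448611): observed ΔN = 366.2 m, observed ΔE = 426.0 m.
Subtracting the expected shift leaves a residual of 366.2 − (327.7) = 38.5 m north and 426.0 − (394.1) = 31.9 m east.
Residual distance = √(38.5² + 31.9²) = 50.0 m.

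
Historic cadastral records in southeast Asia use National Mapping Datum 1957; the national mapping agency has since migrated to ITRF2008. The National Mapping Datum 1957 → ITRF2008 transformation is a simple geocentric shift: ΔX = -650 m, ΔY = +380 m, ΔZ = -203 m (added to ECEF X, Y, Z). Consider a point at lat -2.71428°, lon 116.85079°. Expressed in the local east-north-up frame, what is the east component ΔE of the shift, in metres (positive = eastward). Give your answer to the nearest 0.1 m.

The local east axis at (φ, λ) is (−sin λ, cos λ, 0), so ΔE = −sin(116.85079°)·(-650) + cos(116.85079°)·380 = 408.29 m.

ΔE = 408.3 m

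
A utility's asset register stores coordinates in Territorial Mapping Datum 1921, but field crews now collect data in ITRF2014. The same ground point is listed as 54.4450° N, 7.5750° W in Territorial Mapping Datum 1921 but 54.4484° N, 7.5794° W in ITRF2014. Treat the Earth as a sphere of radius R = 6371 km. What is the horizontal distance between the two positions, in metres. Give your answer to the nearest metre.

Δφ = 54.4484° − 54.4450° = +0.0034°; Δλ = -7.5794° − -7.5750° = -0.0044°.
1° along a meridian = πR/180 = 111195 m.
ΔN = Δφ × 111195 = 378.1 m; ΔE = Δλ × 111195 × cos(54.4450°) = -0.0044 × 111195 × 0.581484 = -284.5 m.
Distance = √(ΔE² + ΔN²) = √((-284.5)² + 378.1²) = 473.1 m.

473 m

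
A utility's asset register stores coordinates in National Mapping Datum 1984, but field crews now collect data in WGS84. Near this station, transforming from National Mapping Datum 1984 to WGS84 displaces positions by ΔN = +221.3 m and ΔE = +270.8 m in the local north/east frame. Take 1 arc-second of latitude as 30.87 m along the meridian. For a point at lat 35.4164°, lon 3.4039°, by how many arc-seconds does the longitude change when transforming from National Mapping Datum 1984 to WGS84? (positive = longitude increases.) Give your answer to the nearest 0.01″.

Δλ = 10.76″

At latitude 35.4164°, cos φ = 0.814962.
1″ of longitude at this latitude = 30.87 × cos φ = 25.1579 m, so Δλ = 270.8 / 25.1579 = 10.764″.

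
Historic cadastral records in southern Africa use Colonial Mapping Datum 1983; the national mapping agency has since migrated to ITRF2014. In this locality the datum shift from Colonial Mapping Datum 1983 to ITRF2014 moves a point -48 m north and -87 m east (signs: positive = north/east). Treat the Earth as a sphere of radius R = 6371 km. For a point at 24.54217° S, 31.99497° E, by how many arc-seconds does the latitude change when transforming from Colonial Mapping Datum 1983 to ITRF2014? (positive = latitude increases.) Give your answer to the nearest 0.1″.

Δφ = -1.6″

On a sphere of radius R, 1 rad of latitude = R, so Δφ = ΔN / R = -48.0 / 6371000 = -7.5341e-06 rad = -1.554″.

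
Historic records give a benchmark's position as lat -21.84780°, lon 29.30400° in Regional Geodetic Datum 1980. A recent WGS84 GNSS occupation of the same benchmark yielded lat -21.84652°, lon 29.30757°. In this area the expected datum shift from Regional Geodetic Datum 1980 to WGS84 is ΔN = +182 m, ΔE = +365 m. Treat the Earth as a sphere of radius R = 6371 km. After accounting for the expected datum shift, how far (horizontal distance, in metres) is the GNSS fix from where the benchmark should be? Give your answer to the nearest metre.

40 m

Observed coordinate differences: Δφ = +0.00128°, Δλ = +0.00357°.
Converting to metres (1° lat = 111195 m, cos φ = 0.928176): observed ΔN = 142.3 m, observed ΔE = 368.5 m.
Subtracting the expected shift leaves a residual of 142.3 − (182) = -39.7 m north and 368.5 − (365) = 3.5 m east.
Residual distance = √((-39.7)² + 3.5²) = 39.8 m.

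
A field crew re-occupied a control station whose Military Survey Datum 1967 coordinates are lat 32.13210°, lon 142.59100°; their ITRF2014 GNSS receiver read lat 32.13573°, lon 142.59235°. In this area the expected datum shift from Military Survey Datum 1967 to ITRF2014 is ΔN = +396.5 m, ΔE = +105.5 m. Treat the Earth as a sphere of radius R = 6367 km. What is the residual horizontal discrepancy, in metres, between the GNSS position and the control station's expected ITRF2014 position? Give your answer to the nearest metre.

Observed coordinate differences: Δφ = +0.00363°, Δλ = +0.00135°.
Converting to metres (1° lat = 111125 m, cos φ = 0.846824): observed ΔN = 403.4 m, observed ΔE = 127.0 m.
Subtracting the expected shift leaves a residual of 403.4 − (396.5) = 6.9 m north and 127.0 − (105.5) = 21.5 m east.
Residual distance = √(6.9² + 21.5²) = 22.6 m.

23 m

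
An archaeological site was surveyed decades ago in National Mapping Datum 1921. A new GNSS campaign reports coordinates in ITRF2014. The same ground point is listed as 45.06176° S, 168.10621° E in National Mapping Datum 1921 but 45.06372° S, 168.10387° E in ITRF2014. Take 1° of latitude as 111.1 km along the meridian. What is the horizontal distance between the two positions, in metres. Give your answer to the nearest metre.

Δφ = -45.06372° − -45.06176° = -0.00196°; Δλ = 168.10387° − 168.10621° = -0.00234°.
ΔN = Δφ × 111100 = -217.8 m; ΔE = Δλ × 111100 × cos(-45.06176°) = -0.00234 × 111100 × 0.706344 = -183.6 m.
Distance = √(ΔE² + ΔN²) = √((-183.6)² + (-217.8)²) = 284.8 m.

285 m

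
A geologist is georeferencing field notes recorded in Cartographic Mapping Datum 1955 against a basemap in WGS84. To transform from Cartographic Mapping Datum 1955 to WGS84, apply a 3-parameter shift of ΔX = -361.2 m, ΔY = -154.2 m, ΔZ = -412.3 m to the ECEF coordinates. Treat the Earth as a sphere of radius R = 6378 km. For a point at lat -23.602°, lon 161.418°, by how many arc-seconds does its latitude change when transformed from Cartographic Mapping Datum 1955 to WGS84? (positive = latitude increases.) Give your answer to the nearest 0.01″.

sin φ = -0.400381, cos φ = 0.916349, sin λ = 0.318662, cos λ = -0.947869.
North component: ΔN = −sin φ cos λ·ΔX − sin φ sin λ·ΔY + cos φ·ΔZ = −(-0.400381)(-0.947869)(-361.2) − (-0.400381)(0.318662)(-154.2) + (0.916349)(-412.3) = -260.41 m.
1° of latitude spans πR/180 = 111317 m, so Δφ = -260.41 / 111317 × 3600 = -8.422″.

Δφ = -8.42″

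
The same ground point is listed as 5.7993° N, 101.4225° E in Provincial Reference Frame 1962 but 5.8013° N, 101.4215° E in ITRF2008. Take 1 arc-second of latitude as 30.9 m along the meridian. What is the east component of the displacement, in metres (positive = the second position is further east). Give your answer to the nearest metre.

ΔE = -111 m

Δφ = 5.8013° − 5.7993° = +0.0020°; Δλ = 101.4215° − 101.4225° = -0.0010°.
1° of latitude = 3600 × 30.90 = 111240 m.
ΔN = Δφ × 111240 = 222.5 m; ΔE = Δλ × 111240 × cos(5.7993°) = -0.0010 × 111240 × 0.994882 = -110.7 m.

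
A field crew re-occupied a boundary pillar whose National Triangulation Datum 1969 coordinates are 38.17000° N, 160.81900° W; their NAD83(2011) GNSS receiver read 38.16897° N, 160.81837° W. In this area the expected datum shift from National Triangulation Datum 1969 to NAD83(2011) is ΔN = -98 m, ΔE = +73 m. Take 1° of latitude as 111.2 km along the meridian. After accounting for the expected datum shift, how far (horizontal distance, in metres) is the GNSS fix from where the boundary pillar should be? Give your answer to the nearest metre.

24 m

Observed coordinate differences: Δφ = -0.00103°, Δλ = +0.00063°.
Converting to metres (1° lat = 111200 m, cos φ = 0.786181): observed ΔN = -114.5 m, observed ΔE = 55.1 m.
Subtracting the expected shift leaves a residual of -114.5 − (-98) = -16.5 m north and 55.1 − (73) = -17.9 m east.
Residual distance = √((-16.5)² + (-17.9)²) = 24.4 m.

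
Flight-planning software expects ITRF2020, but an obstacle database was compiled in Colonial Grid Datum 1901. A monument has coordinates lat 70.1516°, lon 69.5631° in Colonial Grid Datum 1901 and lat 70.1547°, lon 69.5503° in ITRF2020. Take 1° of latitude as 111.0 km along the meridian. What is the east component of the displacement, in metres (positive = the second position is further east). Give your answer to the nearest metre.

ΔE = -482 m

Δφ = 70.1547° − 70.1516° = +0.0031°; Δλ = 69.5503° − 69.5631° = -0.0128°.
ΔN = Δφ × 111000 = 344.1 m; ΔE = Δλ × 111000 × cos(70.1516°) = -0.0128 × 111000 × 0.339533 = -482.4 m.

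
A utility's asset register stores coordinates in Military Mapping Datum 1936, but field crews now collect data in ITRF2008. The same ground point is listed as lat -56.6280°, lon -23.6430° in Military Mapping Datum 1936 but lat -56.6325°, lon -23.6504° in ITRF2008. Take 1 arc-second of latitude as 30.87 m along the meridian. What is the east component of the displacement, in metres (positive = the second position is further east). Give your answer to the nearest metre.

ΔE = -452 m

Δφ = -56.6325° − -56.6280° = -0.0045°; Δλ = -23.6504° − -23.6430° = -0.0074°.
1° of latitude = 3600 × 30.87 = 111132 m.
ΔN = Δφ × 111132 = -500.1 m; ΔE = Δλ × 111132 × cos(-56.6280°) = -0.0074 × 111132 × 0.550073 = -452.4 m.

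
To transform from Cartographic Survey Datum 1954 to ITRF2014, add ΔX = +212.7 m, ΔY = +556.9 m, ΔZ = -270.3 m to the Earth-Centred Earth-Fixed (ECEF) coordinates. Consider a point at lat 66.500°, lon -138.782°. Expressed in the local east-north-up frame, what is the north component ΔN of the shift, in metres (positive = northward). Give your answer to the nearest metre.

ΔN = 375 m

At φ = 66.500°, λ = -138.782°: sin φ = 0.917060, cos φ = 0.398749, sin λ = -0.658926, cos λ = -0.752208.
ΔN = −sin φ cos λ·ΔX − sin φ sin λ·ΔY + cos φ·ΔZ = −(0.917060)(-0.752208)(212.7) − (0.917060)(-0.658926)(556.9) + (0.398749)(-270.3) = 375.46 m.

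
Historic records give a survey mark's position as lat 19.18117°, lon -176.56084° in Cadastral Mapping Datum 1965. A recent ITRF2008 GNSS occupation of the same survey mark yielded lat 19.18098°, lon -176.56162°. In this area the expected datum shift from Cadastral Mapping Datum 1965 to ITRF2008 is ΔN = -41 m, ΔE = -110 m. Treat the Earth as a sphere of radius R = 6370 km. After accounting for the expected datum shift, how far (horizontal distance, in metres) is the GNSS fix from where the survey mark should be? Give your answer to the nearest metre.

34 m

Observed coordinate differences: Δφ = -0.00019°, Δλ = -0.00078°.
Converting to metres (1° lat = 111177 m, cos φ = 0.944484): observed ΔN = -21.1 m, observed ΔE = -81.9 m.
Subtracting the expected shift leaves a residual of -21.1 − (-41) = 19.9 m north and -81.9 − (-110) = 28.1 m east.
Residual distance = √(19.9² + 28.1²) = 34.4 m.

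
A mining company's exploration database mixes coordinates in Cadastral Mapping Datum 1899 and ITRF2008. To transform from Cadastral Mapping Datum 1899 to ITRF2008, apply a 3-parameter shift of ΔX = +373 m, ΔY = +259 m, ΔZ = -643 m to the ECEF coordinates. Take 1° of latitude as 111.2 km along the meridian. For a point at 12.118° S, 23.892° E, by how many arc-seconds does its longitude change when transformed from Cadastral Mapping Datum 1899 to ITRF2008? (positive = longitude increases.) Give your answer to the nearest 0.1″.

Δλ = 2.8″

sin φ = -0.209926, cos φ = 0.977717, sin λ = 0.405014, cos λ = 0.914311.
East component: ΔE = −sin λ·ΔX + cos λ·ΔY = −(0.405014)(373) + (0.914311)(259) = 85.74 m.
1° of latitude spans 111200 m; at latitude φ, 1° of longitude spans that × cos φ = 108722.2 m, so Δλ = 85.74 / 108722.2 × 3600 = 2.839″.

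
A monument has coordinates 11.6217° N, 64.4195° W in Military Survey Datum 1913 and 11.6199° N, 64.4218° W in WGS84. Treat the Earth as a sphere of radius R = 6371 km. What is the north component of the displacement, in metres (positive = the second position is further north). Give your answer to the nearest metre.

ΔN = -200 m

Δφ = 11.6199° − 11.6217° = -0.0018°; Δλ = -64.4218° − -64.4195° = -0.0023°.
1° along a meridian = πR/180 = 111195 m.
ΔN = Δφ × 111195 = -200.2 m; ΔE = Δλ × 111195 × cos(11.6217°) = -0.0023 × 111195 × 0.979499 = -250.5 m.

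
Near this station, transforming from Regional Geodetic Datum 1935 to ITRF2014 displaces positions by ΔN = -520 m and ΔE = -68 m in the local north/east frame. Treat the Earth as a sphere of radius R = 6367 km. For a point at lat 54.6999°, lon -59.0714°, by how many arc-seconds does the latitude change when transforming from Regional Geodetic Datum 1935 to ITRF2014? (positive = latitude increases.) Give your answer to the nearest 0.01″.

On a sphere of radius R, 1 rad of latitude = R, so Δφ = ΔN / R = -520.0 / 6367000 = -8.1671e-05 rad = -16.846″.

Δφ = -16.85″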